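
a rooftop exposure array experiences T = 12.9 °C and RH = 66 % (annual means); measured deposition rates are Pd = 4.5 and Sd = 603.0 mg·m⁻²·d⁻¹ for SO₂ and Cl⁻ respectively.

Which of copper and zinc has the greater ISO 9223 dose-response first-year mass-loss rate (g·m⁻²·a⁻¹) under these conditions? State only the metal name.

zinc

copper: f(T) = -0.080·(T−10) [T>10 °C] = -0.2320
  SO₂ term: 0.0053·4.5^0.26·exp(0.059·66-0.2320) = 0.3051
  Sd branch = 0.01025·Sd^0.27·e^(0.036·RH+0.049·T) = 1.169 μm/a
  sum: 0.3051 + 1.169 → r_corr = 1.474 μm/a
  mass loss = 1.474 μm/a × 8.96 g/cm³ = 13.21 g·m⁻²·a⁻¹
zinc: f(T) = -0.071·(T−10) [T>10 °C] = -0.2059
  SO₂ term: 0.0129·4.5^0.44·exp(0.046·66-0.2059) = 0.4237
  Cl⁻ term: 0.0175·603.0^0.57·exp(0.008·66+0.085·12.9) = 3.415
  r_corr = 0.4237 + 3.415 = 3.838 μm/a
  mass loss = 3.838 μm/a × 7.14 g/cm³ = 27.41 g·m⁻²·a⁻¹
Ordering by g·m⁻²·a⁻¹: zinc (27.4) > copper (13.2)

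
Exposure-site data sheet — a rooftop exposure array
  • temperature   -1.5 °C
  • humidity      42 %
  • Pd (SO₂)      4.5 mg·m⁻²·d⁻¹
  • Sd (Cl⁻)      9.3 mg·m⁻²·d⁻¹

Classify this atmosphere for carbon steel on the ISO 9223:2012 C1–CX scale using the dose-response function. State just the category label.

carbon steel: f(T) = +0.150·(T−10) [T≤10 °C] = -1.7250
  sulphur-dioxide contribution → 1.597 μm/a
  chloride contribution → 1.531 μm/a
  total first-year rate 3.128 μm/a
ISO 9223 Table 2 (carbon steel): 1.3 < 3.13 ≤ 25 μm/a ⇒ C2

C2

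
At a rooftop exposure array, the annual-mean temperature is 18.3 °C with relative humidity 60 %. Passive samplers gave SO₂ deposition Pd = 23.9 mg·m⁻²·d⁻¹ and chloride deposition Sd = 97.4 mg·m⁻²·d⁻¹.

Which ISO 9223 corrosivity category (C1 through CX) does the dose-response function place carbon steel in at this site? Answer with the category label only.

C3

carbon steel: f(T) = -0.054·(T−10) [T>10 °C] = -0.4482
  sulphur-dioxide contribution → 19.55 μm/a
  chloride contribution → 26.26 μm/a
  total first-year rate 45.82 μm/a
Category bounds: 25…50 μm/a bracket r_corr ⇒ C3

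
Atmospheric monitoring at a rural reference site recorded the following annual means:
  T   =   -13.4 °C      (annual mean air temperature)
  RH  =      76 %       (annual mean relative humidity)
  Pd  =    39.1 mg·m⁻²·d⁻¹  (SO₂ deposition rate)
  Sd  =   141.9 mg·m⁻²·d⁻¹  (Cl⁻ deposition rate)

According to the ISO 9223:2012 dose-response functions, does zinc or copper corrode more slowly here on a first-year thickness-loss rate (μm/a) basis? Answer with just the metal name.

copper

zinc: temperature factor f = +0.038·(-23.4) = -0.8892
  SO₂ term: 0.0129·39.1^0.44·exp(0.046·76-0.8892) = 0.8775
  Sd branch = 0.0175·Sd^0.57·e^(0.008·RH+0.085·T) = 0.1734 μm/a
  r_corr = 0.8775 + 0.1734 = 1.051 μm/a
copper: temperature factor f = +0.126·(-23.4) = -2.9484
  Pd branch = 0.0053·Pd^0.26·e^(0.059·RH+f) = 0.06385 μm/a
  Sd branch = 0.01025·Sd^0.27·e^(0.036·RH+0.049·T) = 0.3125 μm/a
  sum: 0.06385 + 0.3125 → r_corr = 0.3763 μm/a
Ordering by μm/a: zinc (1.05) > copper (0.376)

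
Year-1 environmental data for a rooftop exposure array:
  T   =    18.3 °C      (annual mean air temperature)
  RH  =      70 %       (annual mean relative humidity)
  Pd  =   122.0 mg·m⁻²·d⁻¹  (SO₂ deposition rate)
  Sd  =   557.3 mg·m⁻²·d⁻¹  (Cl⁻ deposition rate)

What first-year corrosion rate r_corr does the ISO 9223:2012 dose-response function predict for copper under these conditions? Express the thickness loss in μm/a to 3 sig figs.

r_corr = 2.31 μm/a

copper: f(T) = -0.080·(T−10) [T>10 °C] = -0.6640
  SO₂ term: 0.0053·122.0^0.26·exp(0.059·70-0.6640) = 0.5916
  Sd branch = 0.01025·Sd^0.27·e^(0.036·RH+0.049·T) = 1.722 μm/a
  sum: 0.5916 + 1.722 → r_corr = 2.314 μm/a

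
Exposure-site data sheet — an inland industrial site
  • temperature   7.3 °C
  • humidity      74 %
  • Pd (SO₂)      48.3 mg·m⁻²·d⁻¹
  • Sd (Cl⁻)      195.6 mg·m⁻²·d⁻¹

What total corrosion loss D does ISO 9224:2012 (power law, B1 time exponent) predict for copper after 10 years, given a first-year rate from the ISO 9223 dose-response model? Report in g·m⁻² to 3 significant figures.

D(10) = 70.3 g·m⁻²

copper: T≤10 °C ⇒ hinge +0.126·(7.3−10) = -0.3402
  Pd branch = 0.0053·Pd^0.26·e^(0.059·RH+f) = 0.8137 μm/a
  Cl⁻ term: 0.01025·195.6^0.27·exp(0.036·74+0.049·7.3) = 0.8744
  sum: 0.8137 + 0.8744 → r_corr = 1.688 μm/a
Long-term exponent b (ISO 9224 Table 2, B1) = 0.667
  D(10) = 1.688 × 10^0.667 = 1.688 × 4.645 = 7.842 μm
  Mass loss = 7.842 μm × 8.96 g/cm³ = 70.26 g·m⁻²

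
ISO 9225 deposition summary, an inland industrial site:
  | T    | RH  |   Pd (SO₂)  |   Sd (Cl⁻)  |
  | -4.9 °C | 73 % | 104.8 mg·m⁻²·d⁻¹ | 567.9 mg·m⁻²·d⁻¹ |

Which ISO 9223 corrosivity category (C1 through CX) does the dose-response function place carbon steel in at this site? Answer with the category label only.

carbon steel: T≤10 °C ⇒ hinge +0.150·(-4.9−10) = -2.2350
  SO₂ term: 1.77·104.8^0.52·exp(0.02·73-2.2350) = 9.162
  Cl⁻ term: 0.102·567.9^0.62·exp(0.033·73+0.04·-4.9) = 47.57
  r_corr = 9.162 + 47.57 = 56.73 μm/a
Category bounds: 50…80 μm/a bracket r_corr ⇒ C4

C4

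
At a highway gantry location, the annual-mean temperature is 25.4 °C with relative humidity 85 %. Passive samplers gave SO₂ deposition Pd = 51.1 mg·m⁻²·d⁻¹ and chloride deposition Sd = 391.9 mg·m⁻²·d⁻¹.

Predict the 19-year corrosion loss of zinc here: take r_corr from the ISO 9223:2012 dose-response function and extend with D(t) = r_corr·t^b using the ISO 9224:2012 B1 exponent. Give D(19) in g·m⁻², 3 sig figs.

zinc: temperature factor f = -0.071·(15.4) = -1.0934
  Pd branch = 0.0129·Pd^0.44·e^(0.046·RH+f) = 1.218 μm/a
  Sd branch = 0.0175·Sd^0.57·e^(0.008·RH+0.085·T) = 8.997 μm/a
  r_corr = 1.218 + 8.997 = 10.21 μm/a
ISO 9224: D(t) = r_corr · t^b with b = 0.813 (zinc, B1)
  D(19) = 10.21 × 19^0.813 = 10.21 × 10.96 = 111.9 μm
  Mass loss = 111.9 μm × 7.14 g/cm³ = 799 g·m⁻²

D(19) = 799 g·m⁻²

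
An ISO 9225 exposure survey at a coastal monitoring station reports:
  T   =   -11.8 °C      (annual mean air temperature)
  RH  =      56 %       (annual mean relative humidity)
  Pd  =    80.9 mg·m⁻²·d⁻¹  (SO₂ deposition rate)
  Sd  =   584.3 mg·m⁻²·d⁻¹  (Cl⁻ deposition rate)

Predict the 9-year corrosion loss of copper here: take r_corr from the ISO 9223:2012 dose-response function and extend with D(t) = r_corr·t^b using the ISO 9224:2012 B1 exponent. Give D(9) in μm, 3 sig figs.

D(9) = 1.17 μm

copper: f(T) = +0.126·(T−10) [T≤10 °C] = -2.7468
  Pd branch = 0.0053·Pd^0.26·e^(0.059·RH+f) = 0.029 μm/a
  Sd branch = 0.01025·Sd^0.27·e^(0.036·RH+0.049·T) = 0.2411 μm/a
  r_corr = 0.029 + 0.2411 = 0.2701 μm/a
Long-term exponent b (ISO 9224 Table 2, B1) = 0.667
  D(9) = 0.2701 × 9^0.667 = 0.2701 × 4.33 = 1.169 μm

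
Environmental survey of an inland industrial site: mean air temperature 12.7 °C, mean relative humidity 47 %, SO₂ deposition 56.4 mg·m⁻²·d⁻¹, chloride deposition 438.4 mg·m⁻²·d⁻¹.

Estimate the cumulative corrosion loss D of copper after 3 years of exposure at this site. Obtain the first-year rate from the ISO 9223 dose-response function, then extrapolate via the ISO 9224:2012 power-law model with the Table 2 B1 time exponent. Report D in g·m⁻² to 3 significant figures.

D(3) = 13.6 g·m⁻²

copper: f(T) = -0.080·(T−10) [T>10 °C] = -0.2160
  Pd branch = 0.0053·Pd^0.26·e^(0.059·RH+f) = 0.195 μm/a
  Cl⁻ term: 0.01025·438.4^0.27·exp(0.036·47+0.049·12.7) = 0.5359
  r_corr = 0.195 + 0.5359 = 0.731 μm/a
Power-law: D(3) = r_corr · 3^0.667
  D(3) = 0.731 × 3^0.667 = 0.731 × 2.081 = 1.521 μm
  Mass loss = 1.521 μm × 8.96 g/cm³ = 13.63 g·m⁻²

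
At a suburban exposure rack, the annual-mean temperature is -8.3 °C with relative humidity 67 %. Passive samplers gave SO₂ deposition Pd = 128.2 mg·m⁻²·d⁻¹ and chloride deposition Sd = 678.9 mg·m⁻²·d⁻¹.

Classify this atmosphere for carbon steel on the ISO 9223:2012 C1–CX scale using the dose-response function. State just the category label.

carbon steel: f(T) = +0.150·(T−10) [T≤10 °C] = -2.7450
  sulphur-dioxide contribution → 5.419 μm/a
  chloride contribution → 38.05 μm/a
  ⇒ r_corr(carbon steel) = 43.47 μm/a
ISO 9223 Table 2 (carbon steel): 25 < 43.5 ≤ 50 μm/a ⇒ C3

C3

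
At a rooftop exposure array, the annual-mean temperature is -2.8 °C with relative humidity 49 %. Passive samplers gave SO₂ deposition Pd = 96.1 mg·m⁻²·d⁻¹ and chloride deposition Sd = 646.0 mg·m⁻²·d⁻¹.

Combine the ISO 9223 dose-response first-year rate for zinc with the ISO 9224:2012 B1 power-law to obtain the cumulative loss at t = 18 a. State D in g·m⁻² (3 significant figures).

zinc: temperature factor f = +0.038·(-12.8) = -0.4864
  Pd branch = 0.0129·Pd^0.44·e^(0.046·RH+f) = 0.5632 μm/a
  Sd branch = 0.0175·Sd^0.57·e^(0.008·RH+0.085·T) = 0.8161 μm/a
  r_corr = 0.5632 + 0.8161 = 1.379 μm/a
ISO 9224: D(t) = r_corr · t^b with b = 0.813 (zinc, B1)
  D(18) = 1.379 × 18^0.813 = 1.379 × 10.48 = 14.46 μm
  Mass loss = 14.46 μm × 7.14 g/cm³ = 103.3 g·m⁻²

D(18) = 103 g·m⁻²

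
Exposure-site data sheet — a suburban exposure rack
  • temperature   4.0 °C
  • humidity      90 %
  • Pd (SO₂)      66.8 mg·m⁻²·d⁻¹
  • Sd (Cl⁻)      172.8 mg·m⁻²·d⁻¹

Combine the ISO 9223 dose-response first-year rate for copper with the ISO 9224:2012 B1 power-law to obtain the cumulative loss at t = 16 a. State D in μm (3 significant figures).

D(16) = 17.7 μm

copper: f(T) = +0.126·(T−10) [T≤10 °C] = -0.7560
  Pd branch = 0.0053·Pd^0.26·e^(0.059·RH+f) = 1.501 μm/a
  Sd branch = 0.01025·Sd^0.27·e^(0.036·RH+0.049·T) = 1.28 μm/a
  r_corr = 1.501 + 1.28 = 2.781 μm/a
Long-term exponent b (ISO 9224 Table 2, B1) = 0.667
  D(16) = 2.781 × 16^0.667 = 2.781 × 6.355 = 17.67 μm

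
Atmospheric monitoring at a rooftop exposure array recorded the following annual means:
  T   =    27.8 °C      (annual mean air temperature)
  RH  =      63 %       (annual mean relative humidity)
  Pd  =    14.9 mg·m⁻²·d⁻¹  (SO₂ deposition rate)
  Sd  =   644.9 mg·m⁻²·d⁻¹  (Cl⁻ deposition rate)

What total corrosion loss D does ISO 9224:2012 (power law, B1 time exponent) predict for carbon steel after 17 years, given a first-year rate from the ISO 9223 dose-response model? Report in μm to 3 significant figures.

D(17) = 645 μm

carbon steel: T>10 °C ⇒ hinge -0.054·(27.8−10) = -0.9612
  sulphur-dioxide contribution → 9.723 μm/a
  chloride contribution → 136.9 μm/a
  total first-year rate 146.6 μm/a
Long-term exponent b (ISO 9224 Table 2, B1) = 0.523
  D(17) = 146.6 × 17^0.523 = 146.6 × 4.401 = 645.1 μm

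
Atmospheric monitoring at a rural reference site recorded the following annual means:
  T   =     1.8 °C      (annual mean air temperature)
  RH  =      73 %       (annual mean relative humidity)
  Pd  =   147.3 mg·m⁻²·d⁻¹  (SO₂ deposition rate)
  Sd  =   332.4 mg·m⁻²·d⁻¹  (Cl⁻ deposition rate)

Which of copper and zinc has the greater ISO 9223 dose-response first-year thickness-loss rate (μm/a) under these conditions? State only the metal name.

zinc

copper: T≤10 °C ⇒ hinge +0.126·(1.8−10) = -1.0332
  SO₂ term: 0.0053·147.3^0.26·exp(0.059·73-1.0332) = 0.5126
  Sd branch = 0.01025·Sd^0.27·e^(0.036·RH+0.049·T) = 0.7434 μm/a
  sum: 0.5126 + 0.7434 → r_corr = 1.256 μm/a
zinc: temperature factor f = +0.038·(-8.2) = -0.3116
  Pd branch = 0.0129·Pd^0.44·e^(0.046·RH+f) = 2.441 μm/a
  Sd branch = 0.0175·Sd^0.57·e^(0.008·RH+0.085·T) = 1.001 μm/a
  sum: 2.441 + 1.001 → r_corr = 3.442 μm/a
Ordering by μm/a: zinc (3.44) > copper (1.26)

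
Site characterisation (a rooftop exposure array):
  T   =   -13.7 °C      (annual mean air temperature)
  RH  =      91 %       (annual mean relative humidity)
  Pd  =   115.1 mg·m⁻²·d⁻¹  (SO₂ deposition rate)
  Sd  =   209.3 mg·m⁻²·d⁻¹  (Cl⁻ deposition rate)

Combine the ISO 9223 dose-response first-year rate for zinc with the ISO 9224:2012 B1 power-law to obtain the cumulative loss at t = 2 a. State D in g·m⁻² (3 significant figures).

zinc: T≤10 °C ⇒ hinge +0.038·(-13.7−10) = -0.9006
  SO₂ term: 0.0129·115.1^0.44·exp(0.046·91-0.9006) = 2.782
  Sd branch = 0.0175·Sd^0.57·e^(0.008·RH+0.085·T) = 0.2379 μm/a
  r_corr = 2.782 + 0.2379 = 3.019 μm/a
Long-term exponent b (ISO 9224 Table 2, B1) = 0.813
  D(2) = 3.019 × 2^0.813 = 3.019 × 1.757 = 5.305 μm
  Mass loss = 5.305 μm × 7.14 g/cm³ = 37.88 g·m⁻²

D(2) = 37.9 g·m⁻²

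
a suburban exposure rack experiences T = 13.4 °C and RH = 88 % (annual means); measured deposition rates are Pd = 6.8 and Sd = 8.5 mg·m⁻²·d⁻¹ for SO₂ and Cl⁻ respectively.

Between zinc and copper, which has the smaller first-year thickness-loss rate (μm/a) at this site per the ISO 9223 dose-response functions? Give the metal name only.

zinc

zinc: f(T) = -0.071·(T−10) [T>10 °C] = -0.2414
  SO₂ term: 0.0129·6.8^0.44·exp(0.046·88-0.2414) = 1.349
  Sd branch = 0.0175·Sd^0.57·e^(0.008·RH+0.085·T) = 0.3743 μm/a
  r_corr = 1.349 + 0.3743 = 1.724 μm/a
copper: temperature factor f = -0.080·(3.4) = -0.2720
  Pd branch = 0.0053·Pd^0.26·e^(0.059·RH+f) = 1.195 μm/a
  Cl⁻ term: 0.01025·8.5^0.27·exp(0.036·88+0.049·13.4) = 0.8369
  sum: 1.195 + 0.8369 → r_corr = 2.032 μm/a
Ordering by μm/a: copper (2.03) > zinc (1.72)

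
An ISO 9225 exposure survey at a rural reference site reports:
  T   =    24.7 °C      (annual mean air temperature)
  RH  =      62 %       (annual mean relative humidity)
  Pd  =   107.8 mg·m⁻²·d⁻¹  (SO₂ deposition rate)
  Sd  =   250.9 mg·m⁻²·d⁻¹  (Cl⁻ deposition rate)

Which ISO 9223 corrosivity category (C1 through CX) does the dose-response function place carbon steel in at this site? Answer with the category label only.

C5

carbon steel: f(T) = -0.054·(T−10) [T>10 °C] = -0.7938
  Pd branch = 1.77·Pd^0.52·e^(0.02·RH+f) = 31.53 μm/a
  Sd branch = 0.102·Sd^0.62·e^(0.033·RH+0.04·T) = 65.15 μm/a
  sum: 31.53 + 65.15 → r_corr = 96.68 μm/a
ISO 9223 Table 2 (carbon steel): 80 < 96.7 ≤ 200 μm/a ⇒ C5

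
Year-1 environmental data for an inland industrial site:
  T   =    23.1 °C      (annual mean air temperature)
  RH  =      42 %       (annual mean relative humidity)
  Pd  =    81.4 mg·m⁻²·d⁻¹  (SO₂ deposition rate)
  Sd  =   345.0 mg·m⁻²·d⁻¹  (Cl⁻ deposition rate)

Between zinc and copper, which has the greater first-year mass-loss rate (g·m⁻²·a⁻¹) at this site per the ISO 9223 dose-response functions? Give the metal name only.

zinc: temperature factor f = -0.071·(13.1) = -0.9301
  sulphur-dioxide contribution → 0.2434 μm/a
  chloride contribution → 4.878 μm/a
  total first-year rate 5.122 μm/a
  mass loss = 5.122 μm/a × 7.14 g/cm³ = 36.57 g·m⁻²·a⁻¹
copper: T>10 °C ⇒ hinge -0.080·(23.1−10) = -1.0480
  sulphur-dioxide contribution → 0.06952 μm/a
  chloride contribution → 0.6985 μm/a
  ⇒ r_corr(copper) = 0.768 μm/a
  mass loss = 0.768 μm/a × 8.96 g/cm³ = 6.881 g·m⁻²·a⁻¹
Ordering by g·m⁻²·a⁻¹: zinc (36.6) > copper (6.88)

zinc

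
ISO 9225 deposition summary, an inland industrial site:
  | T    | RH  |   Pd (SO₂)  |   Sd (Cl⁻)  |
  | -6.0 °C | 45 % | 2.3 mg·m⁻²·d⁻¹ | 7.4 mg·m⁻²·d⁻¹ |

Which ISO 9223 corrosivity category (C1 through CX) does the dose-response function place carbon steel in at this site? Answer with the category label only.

carbon steel: temperature factor f = +0.150·(-16.0) = -2.4000
  sulphur-dioxide contribution → 0.609 μm/a
  chloride contribution → 1.225 μm/a
  total first-year rate 1.834 μm/a
ISO 9223 Table 2 (carbon steel): 1.3 < 1.83 ≤ 25 μm/a ⇒ C2

C2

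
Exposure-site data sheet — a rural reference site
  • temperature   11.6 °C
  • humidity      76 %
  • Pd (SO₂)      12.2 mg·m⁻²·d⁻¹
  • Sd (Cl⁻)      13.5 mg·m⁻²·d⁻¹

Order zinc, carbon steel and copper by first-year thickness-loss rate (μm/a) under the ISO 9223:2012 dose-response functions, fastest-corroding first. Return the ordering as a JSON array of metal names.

zinc: T>10 °C ⇒ hinge -0.071·(11.6−10) = -0.1136
  sulphur-dioxide contribution → 1.142 μm/a
  chloride contribution → 0.3798 μm/a
  total first-year rate 1.522 μm/a
carbon steel: f(T) = -0.054·(T−10) [T>10 °C] = -0.0864
  sulphur-dioxide contribution → 27.26 μm/a
  chloride contribution → 10 μm/a
  total first-year rate 37.26 μm/a
copper: temperature factor f = -0.080·(1.6) = -0.1280
  sulphur-dioxide contribution → 0.7916 μm/a
  chloride contribution → 0.5636 μm/a
  ⇒ r_corr(copper) = 1.355 μm/a
Ordering by μm/a: carbon steel (37.3) > zinc (1.52) > copper (1.36)

["carbon steel", "zinc", "copper"]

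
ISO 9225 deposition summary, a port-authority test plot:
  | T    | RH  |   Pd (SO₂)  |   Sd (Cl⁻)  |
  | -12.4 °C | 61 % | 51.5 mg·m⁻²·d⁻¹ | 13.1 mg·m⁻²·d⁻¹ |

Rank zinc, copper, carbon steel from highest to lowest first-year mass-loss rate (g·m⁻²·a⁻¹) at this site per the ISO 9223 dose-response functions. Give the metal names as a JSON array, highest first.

["carbon steel", "zinc", "copper"]

zinc: f(T) = +0.038·(T−10) [T≤10 °C] = -0.8512
  sulphur-dioxide contribution → 0.5161 μm/a
  chloride contribution → 0.04306 μm/a
  ⇒ r_corr(zinc) = 0.5592 μm/a
  mass loss = 0.5592 μm/a × 7.14 g/cm³ = 3.992 g·m⁻²·a⁻¹
copper: T≤10 °C ⇒ hinge +0.126·(-12.4−10) = -2.8224
  sulphur-dioxide contribution → 0.03211 μm/a
  chloride contribution → 0.1005 μm/a
  total first-year rate 0.1326 μm/a
  mass loss = 0.1326 μm/a × 8.96 g/cm³ = 1.188 g·m⁻²·a⁻¹
carbon steel: T≤10 °C ⇒ hinge +0.150·(-12.4−10) = -3.3600
  sulphur-dioxide contribution → 1.617 μm/a
  chloride contribution → 2.292 μm/a
  ⇒ r_corr(carbon steel) = 3.909 μm/a
  mass loss = 3.909 μm/a × 7.85 g/cm³ = 30.68 g·m⁻²·a⁻¹
Ordering by g·m⁻²·a⁻¹: carbon steel (30.7) > zinc (3.99) > copper (1.19)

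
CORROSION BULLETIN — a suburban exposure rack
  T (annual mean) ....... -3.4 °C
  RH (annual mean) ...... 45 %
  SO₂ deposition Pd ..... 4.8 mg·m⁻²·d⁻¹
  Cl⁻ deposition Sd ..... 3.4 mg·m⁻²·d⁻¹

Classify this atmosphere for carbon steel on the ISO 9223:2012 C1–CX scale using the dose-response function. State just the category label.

C2

carbon steel: f(T) = +0.150·(T−10) [T≤10 °C] = -2.0100
  SO₂ term: 1.77·4.8^0.52·exp(0.02·45-2.0100) = 1.319
  Cl⁻ term: 0.102·3.4^0.62·exp(0.033·45+0.04·-3.4) = 0.8394
  r_corr = 1.319 + 0.8394 = 2.158 μm/a
2.16 μm/a falls in (1.3, 25] for carbon steel → category C2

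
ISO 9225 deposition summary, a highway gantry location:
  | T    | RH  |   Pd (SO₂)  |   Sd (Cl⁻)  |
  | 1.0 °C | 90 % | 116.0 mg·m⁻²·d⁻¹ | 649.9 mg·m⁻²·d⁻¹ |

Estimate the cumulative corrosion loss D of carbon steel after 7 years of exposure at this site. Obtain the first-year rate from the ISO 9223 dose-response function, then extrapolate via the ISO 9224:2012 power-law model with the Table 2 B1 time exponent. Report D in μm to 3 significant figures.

carbon steel: temperature factor f = +0.150·(-9.0) = -1.3500
  SO₂ term: 1.77·116.0^0.52·exp(0.02·90-1.3500) = 32.88
  Cl⁻ term: 0.102·649.9^0.62·exp(0.033·90+0.04·1.0) = 114.8
  r_corr = 32.88 + 114.8 = 147.6 μm/a
ISO 9224: D(t) = r_corr · t^b with b = 0.523 (carbon steel, B1)
  D(7) = 147.6 × 7^0.523 = 147.6 × 2.767 = 408.5 μm

D(7) = 408 μm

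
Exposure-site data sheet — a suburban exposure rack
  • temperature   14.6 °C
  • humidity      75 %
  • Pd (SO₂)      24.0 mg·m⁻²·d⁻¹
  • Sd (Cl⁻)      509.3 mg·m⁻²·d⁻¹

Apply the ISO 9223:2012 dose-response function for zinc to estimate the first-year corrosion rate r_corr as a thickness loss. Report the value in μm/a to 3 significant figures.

r_corr = 5.04 μm/a

zinc: f(T) = -0.071·(T−10) [T>10 °C] = -0.3266
  sulphur-dioxide contribution → 1.187 μm/a
  chloride contribution → 3.851 μm/a
  total first-year rate 5.038 μm/a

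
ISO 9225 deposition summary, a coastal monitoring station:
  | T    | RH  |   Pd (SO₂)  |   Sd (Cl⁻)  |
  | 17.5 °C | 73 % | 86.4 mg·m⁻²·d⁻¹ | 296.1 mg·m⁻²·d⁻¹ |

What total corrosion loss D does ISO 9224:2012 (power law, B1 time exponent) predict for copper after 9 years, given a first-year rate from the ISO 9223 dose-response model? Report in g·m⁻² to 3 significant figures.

D(9) = 87.0 g·m⁻²

copper: f(T) = -0.080·(T−10) [T>10 °C] = -0.6000
  Pd branch = 0.0053·Pd^0.26·e^(0.059·RH+f) = 0.6882 μm/a
  Cl⁻ term: 0.01025·296.1^0.27·exp(0.036·73+0.049·17.5) = 1.555
  r_corr = 0.6882 + 1.555 = 2.243 μm/a
Power-law: D(9) = r_corr · 9^0.667
  D(9) = 2.243 × 9^0.667 = 2.243 × 4.33 = 9.713 μm
  Mass loss = 9.713 μm × 8.96 g/cm³ = 87.03 g·m⁻²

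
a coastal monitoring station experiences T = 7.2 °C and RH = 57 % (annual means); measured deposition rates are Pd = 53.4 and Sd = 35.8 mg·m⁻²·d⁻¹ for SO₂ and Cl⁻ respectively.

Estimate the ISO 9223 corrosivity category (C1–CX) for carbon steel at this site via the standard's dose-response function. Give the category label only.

C3

carbon steel: T≤10 °C ⇒ hinge +0.150·(7.2−10) = -0.4200
  SO₂ term: 1.77·53.4^0.52·exp(0.02·57-0.4200) = 28.77
  Cl⁻ term: 0.102·35.8^0.62·exp(0.033·57+0.04·7.2) = 8.203
  r_corr = 28.77 + 8.203 = 36.98 μm/a
ISO 9223 Table 2 (carbon steel): 25 < 37 ≤ 50 μm/a ⇒ C3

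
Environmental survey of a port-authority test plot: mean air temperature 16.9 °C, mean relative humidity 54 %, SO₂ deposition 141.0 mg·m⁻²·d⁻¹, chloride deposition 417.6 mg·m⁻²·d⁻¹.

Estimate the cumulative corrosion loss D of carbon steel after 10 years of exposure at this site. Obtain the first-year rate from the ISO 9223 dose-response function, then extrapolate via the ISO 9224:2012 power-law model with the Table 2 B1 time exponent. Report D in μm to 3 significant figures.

D(10) = 324 μm

carbon steel: temperature factor f = -0.054·(6.9) = -0.3726
  Pd branch = 1.77·Pd^0.52·e^(0.02·RH+f) = 47.07 μm/a
  Sd branch = 0.102·Sd^0.62·e^(0.033·RH+0.04·T) = 50.23 μm/a
  sum: 47.07 + 50.23 → r_corr = 97.31 μm/a
ISO 9224: D(t) = r_corr · t^b with b = 0.523 (carbon steel, B1)
  D(10) = 97.31 × 10^0.523 = 97.31 × 3.334 = 324.4 μm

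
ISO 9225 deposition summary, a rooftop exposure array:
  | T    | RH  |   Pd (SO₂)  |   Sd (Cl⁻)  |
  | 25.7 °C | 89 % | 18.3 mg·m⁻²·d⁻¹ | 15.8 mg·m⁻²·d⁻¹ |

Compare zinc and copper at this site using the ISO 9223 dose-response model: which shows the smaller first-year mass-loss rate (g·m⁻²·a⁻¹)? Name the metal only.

zinc

zinc: T>10 °C ⇒ hinge -0.071·(25.7−10) = -1.1147
  Pd branch = 0.0129·Pd^0.44·e^(0.046·RH+f) = 0.9119 μm/a
  Cl⁻ term: 0.0175·15.8^0.57·exp(0.008·89+0.085·25.7) = 1.528
  sum: 0.9119 + 1.528 → r_corr = 2.44 μm/a
  mass loss = 2.44 μm/a × 7.14 g/cm³ = 17.42 g·m⁻²·a⁻¹
copper: T>10 °C ⇒ hinge -0.080·(25.7−10) = -1.2560
  Pd branch = 0.0053·Pd^0.26·e^(0.059·RH+f) = 0.6131 μm/a
  Cl⁻ term: 0.01025·15.8^0.27·exp(0.036·89+0.049·25.7) = 1.874
  sum: 0.6131 + 1.874 → r_corr = 2.487 μm/a
  mass loss = 2.487 μm/a × 8.96 g/cm³ = 22.28 g·m⁻²·a⁻¹
Ordering by g·m⁻²·a⁻¹: copper (22.3) > zinc (17.4)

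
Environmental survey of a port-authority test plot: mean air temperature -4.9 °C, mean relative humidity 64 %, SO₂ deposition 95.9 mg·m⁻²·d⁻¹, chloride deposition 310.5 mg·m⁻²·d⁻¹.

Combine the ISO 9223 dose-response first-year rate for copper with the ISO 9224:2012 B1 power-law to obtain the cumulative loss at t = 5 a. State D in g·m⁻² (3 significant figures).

D(5) = 13.0 g·m⁻²

copper: temperature factor f = +0.126·(-14.9) = -1.8774
  SO₂ term: 0.0053·95.9^0.26·exp(0.059·64-1.8774) = 0.1159
  Cl⁻ term: 0.01025·310.5^0.27·exp(0.036·64+0.049·-4.9) = 0.3801
  r_corr = 0.1159 + 0.3801 = 0.496 μm/a
Power-law: D(5) = r_corr · 5^0.667
  D(5) = 0.496 × 5^0.667 = 0.496 × 2.926 = 1.451 μm
  Mass loss = 1.451 μm × 8.96 g/cm³ = 13 g·m⁻²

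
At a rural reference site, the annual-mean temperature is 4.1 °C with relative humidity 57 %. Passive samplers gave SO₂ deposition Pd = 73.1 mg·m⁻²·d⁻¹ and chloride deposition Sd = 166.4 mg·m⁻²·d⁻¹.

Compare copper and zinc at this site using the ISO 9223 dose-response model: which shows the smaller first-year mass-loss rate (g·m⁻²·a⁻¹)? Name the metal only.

copper: T≤10 °C ⇒ hinge +0.126·(4.1−10) = -0.7434
  sulphur-dioxide contribution → 0.2221 μm/a
  chloride contribution → 0.388 μm/a
  total first-year rate 0.6101 μm/a
  mass loss = 0.6101 μm/a × 8.96 g/cm³ = 5.467 g·m⁻²·a⁻¹
zinc: f(T) = +0.038·(T−10) [T≤10 °C] = -0.2242
  sulphur-dioxide contribution → 0.9377 μm/a
  chloride contribution → 0.7219 μm/a
  total first-year rate 1.66 μm/a
  mass loss = 1.66 μm/a × 7.14 g/cm³ = 11.85 g·m⁻²·a⁻¹
Ordering by g·m⁻²·a⁻¹: zinc (11.8) > copper (5.47)

copper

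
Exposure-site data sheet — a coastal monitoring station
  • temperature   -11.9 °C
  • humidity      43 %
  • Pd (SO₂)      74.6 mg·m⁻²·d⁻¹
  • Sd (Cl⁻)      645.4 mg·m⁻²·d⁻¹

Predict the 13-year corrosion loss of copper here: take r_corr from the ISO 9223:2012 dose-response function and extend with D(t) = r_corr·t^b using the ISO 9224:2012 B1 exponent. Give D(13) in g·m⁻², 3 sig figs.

D(13) = 8.30 g·m⁻²

copper: temperature factor f = +0.126·(-21.9) = -2.7594
  sulphur-dioxide contribution → 0.01302 μm/a
  chloride contribution → 0.1543 μm/a
  total first-year rate 0.1673 μm/a
Long-term exponent b (ISO 9224 Table 2, B1) = 0.667
  D(13) = 0.1673 × 13^0.667 = 0.1673 × 5.534 = 0.926 μm
  Mass loss = 0.926 μm × 8.96 g/cm³ = 8.297 g·m⁻²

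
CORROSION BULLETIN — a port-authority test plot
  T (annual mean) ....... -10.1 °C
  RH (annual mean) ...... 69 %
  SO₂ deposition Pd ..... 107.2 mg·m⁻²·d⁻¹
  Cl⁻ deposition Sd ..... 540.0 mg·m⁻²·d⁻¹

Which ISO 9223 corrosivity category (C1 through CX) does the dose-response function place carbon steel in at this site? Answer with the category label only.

carbon steel: f(T) = +0.150·(T−10) [T≤10 °C] = -3.0150
  SO₂ term: 1.77·107.2^0.52·exp(0.02·69-3.0150) = 3.923
  Sd branch = 0.102·Sd^0.62·e^(0.033·RH+0.04·T) = 32.82 μm/a
  r_corr = 3.923 + 32.82 = 36.74 μm/a
ISO 9223 Table 2 (carbon steel): 25 < 36.7 ≤ 50 μm/a ⇒ C3

C3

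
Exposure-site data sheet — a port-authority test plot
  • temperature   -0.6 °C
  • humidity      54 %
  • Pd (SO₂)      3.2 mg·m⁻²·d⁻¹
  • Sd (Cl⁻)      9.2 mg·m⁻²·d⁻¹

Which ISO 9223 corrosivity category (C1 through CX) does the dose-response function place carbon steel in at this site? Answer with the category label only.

C2

carbon steel: f(T) = +0.150·(T−10) [T≤10 °C] = -1.5900
  Pd branch = 1.77·Pd^0.52·e^(0.02·RH+f) = 1.946 μm/a
  Sd branch = 0.102·Sd^0.62·e^(0.033·RH+0.04·T) = 2.342 μm/a
  sum: 1.946 + 2.342 → r_corr = 4.288 μm/a
ISO 9223 Table 2 (carbon steel): 1.3 < 4.29 ≤ 25 μm/a ⇒ C2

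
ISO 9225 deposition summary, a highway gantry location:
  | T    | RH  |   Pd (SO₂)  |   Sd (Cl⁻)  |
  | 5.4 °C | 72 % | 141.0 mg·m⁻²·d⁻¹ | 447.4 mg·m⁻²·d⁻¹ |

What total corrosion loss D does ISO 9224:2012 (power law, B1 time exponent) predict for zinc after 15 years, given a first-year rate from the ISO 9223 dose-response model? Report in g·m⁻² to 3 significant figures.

zinc: f(T) = +0.038·(T−10) [T≤10 °C] = -0.1748
  sulphur-dioxide contribution → 2.622 μm/a
  chloride contribution → 1.597 μm/a
  ⇒ r_corr(zinc) = 4.22 μm/a
Power-law: D(15) = r_corr · 15^0.813
  D(15) = 4.22 × 15^0.813 = 4.22 × 9.04 = 38.15 μm
  Mass loss = 38.15 μm × 7.14 g/cm³ = 272.4 g·m⁻²

D(15) = 272 g·m⁻²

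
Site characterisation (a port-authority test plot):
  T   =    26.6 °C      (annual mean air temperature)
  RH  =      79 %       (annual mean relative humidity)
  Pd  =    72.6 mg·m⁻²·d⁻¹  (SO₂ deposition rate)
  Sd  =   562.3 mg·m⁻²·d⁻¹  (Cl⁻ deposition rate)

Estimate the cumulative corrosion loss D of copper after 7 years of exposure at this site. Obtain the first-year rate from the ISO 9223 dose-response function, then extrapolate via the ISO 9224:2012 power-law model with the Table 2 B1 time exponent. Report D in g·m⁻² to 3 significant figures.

copper: f(T) = -0.080·(T−10) [T>10 °C] = -1.3280
  Pd branch = 0.0053·Pd^0.26·e^(0.059·RH+f) = 0.4525 μm/a
  Sd branch = 0.01025·Sd^0.27·e^(0.036·RH+0.049·T) = 3.584 μm/a
  r_corr = 0.4525 + 3.584 = 4.037 μm/a
Long-term exponent b (ISO 9224 Table 2, B1) = 0.667
  D(7) = 4.037 × 7^0.667 = 4.037 × 3.662 = 14.78 μm
  Mass loss = 14.78 μm × 8.96 g/cm³ = 132.4 g·m⁻²

D(7) = 132 g·m⁻²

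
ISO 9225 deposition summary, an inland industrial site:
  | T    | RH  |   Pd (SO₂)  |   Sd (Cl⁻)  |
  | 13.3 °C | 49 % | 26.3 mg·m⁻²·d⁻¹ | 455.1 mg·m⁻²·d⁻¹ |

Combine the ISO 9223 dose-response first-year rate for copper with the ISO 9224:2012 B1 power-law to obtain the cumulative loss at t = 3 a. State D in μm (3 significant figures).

copper: f(T) = -0.080·(T−10) [T>10 °C] = -0.2640
  Pd branch = 0.0053·Pd^0.26·e^(0.059·RH+f) = 0.1715 μm/a
  Sd branch = 0.01025·Sd^0.27·e^(0.036·RH+0.049·T) = 0.5992 μm/a
  r_corr = 0.1715 + 0.5992 = 0.7707 μm/a
Power-law: D(3) = r_corr · 3^0.667
  D(3) = 0.7707 × 3^0.667 = 0.7707 × 2.081 = 1.604 μm

D(3) = 1.60 μm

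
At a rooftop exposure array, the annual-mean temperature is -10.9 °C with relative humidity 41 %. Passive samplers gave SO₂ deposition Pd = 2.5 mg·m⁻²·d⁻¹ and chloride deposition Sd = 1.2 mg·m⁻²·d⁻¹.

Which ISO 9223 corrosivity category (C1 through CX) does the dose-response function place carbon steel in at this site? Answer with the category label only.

carbon steel: T≤10 °C ⇒ hinge +0.150·(-10.9−10) = -3.1350
  SO₂ term: 1.77·2.5^0.52·exp(0.02·41-3.1350) = 0.2815
  Cl⁻ term: 0.102·1.2^0.62·exp(0.033·41+0.04·-10.9) = 0.2857
  r_corr = 0.2815 + 0.2857 = 0.5672 μm/a
0.567 μm/a falls in (0, 1.3] for carbon steel → category C1

C1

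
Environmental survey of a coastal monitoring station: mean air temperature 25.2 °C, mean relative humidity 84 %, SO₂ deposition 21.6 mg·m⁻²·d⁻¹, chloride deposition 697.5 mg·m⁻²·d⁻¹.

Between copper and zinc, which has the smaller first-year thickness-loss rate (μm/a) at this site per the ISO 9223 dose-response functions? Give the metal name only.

copper: temperature factor f = -0.080·(15.2) = -1.2160
  SO₂ term: 0.0053·21.6^0.26·exp(0.059·84-1.2160) = 0.496
  Sd branch = 0.01025·Sd^0.27·e^(0.036·RH+0.049·T) = 4.247 μm/a
  r_corr = 0.496 + 4.247 = 4.743 μm/a
zinc: T>10 °C ⇒ hinge -0.071·(25.2−10) = -1.0792
  SO₂ term: 0.0129·21.6^0.44·exp(0.046·84-1.0792) = 0.8076
  Sd branch = 0.0175·Sd^0.57·e^(0.008·RH+0.085·T) = 12.19 μm/a
  r_corr = 0.8076 + 12.19 = 13 μm/a
Ordering by μm/a: zinc (13) > copper (4.74)

copper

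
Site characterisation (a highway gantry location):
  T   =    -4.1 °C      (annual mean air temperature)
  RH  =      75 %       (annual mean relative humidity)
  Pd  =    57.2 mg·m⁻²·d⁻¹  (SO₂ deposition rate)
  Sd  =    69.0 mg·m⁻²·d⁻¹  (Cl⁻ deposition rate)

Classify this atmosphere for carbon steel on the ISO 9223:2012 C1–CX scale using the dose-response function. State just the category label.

carbon steel: T≤10 °C ⇒ hinge +0.150·(-4.1−10) = -2.1150
  sulphur-dioxide contribution → 7.847 μm/a
  chloride contribution → 14.2 μm/a
  total first-year rate 22.05 μm/a
ISO 9223 Table 2 (carbon steel): 1.3 < 22 ≤ 25 μm/a ⇒ C2

C2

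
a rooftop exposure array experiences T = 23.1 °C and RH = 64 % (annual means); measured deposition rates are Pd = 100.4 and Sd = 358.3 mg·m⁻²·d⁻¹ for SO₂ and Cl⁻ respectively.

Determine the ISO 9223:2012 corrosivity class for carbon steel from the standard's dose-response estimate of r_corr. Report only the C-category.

carbon steel: f(T) = -0.054·(T−10) [T>10 °C] = -0.7074
  sulphur-dioxide contribution → 34.48 μm/a
  chloride contribution → 81.42 μm/a
  total first-year rate 115.9 μm/a
ISO 9223 Table 2 (carbon steel): 80 < 116 ≤ 200 μm/a ⇒ C5

C5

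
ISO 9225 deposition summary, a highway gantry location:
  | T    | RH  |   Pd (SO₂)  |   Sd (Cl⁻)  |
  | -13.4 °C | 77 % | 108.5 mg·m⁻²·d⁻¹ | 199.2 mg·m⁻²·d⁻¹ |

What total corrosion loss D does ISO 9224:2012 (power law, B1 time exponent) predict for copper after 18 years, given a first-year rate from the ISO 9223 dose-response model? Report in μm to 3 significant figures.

copper: T≤10 °C ⇒ hinge +0.126·(-13.4−10) = -2.9484
  Pd branch = 0.0053·Pd^0.26·e^(0.059·RH+f) = 0.08831 μm/a
  Cl⁻ term: 0.01025·199.2^0.27·exp(0.036·77+0.049·-13.4) = 0.355
  r_corr = 0.08831 + 0.355 = 0.4433 μm/a
ISO 9224: D(t) = r_corr · t^b with b = 0.667 (copper, B1)
  D(18) = 0.4433 × 18^0.667 = 0.4433 × 6.875 = 3.048 μm

D(18) = 3.05 μm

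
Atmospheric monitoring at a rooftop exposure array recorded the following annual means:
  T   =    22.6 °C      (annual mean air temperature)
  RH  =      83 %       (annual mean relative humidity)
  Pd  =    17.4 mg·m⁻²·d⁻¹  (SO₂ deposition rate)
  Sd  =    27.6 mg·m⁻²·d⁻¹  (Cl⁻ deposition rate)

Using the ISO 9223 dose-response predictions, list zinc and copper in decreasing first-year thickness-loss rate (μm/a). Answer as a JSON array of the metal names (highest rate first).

zinc: T>10 °C ⇒ hinge -0.071·(22.6−10) = -0.8946
  sulphur-dioxide contribution → 0.8434 μm/a
  chloride contribution → 1.538 μm/a
  ⇒ r_corr(zinc) = 2.382 μm/a
copper: temperature factor f = -0.080·(12.6) = -1.0080
  sulphur-dioxide contribution → 0.5442 μm/a
  chloride contribution → 1.508 μm/a
  ⇒ r_corr(copper) = 2.052 μm/a
Ordering by μm/a: zinc (2.38) > copper (2.05)

["zinc", "copper"]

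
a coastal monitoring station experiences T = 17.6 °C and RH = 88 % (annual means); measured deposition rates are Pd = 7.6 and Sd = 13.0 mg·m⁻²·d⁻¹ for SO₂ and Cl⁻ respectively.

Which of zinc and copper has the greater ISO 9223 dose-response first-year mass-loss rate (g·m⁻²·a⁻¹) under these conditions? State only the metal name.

copper

zinc: f(T) = -0.071·(T−10) [T>10 °C] = -0.5396
  SO₂ term: 0.0129·7.6^0.44·exp(0.046·88-0.5396) = 1.052
  Cl⁻ term: 0.0175·13.0^0.57·exp(0.008·88+0.085·17.6) = 0.6814
  sum: 1.052 + 0.6814 → r_corr = 1.733 μm/a
  mass loss = 1.733 μm/a × 7.14 g/cm³ = 12.37 g·m⁻²·a⁻¹
copper: f(T) = -0.080·(T−10) [T>10 °C] = -0.6080
  Pd branch = 0.0053·Pd^0.26·e^(0.059·RH+f) = 0.8792 μm/a
  Sd branch = 0.01025·Sd^0.27·e^(0.036·RH+0.049·T) = 1.153 μm/a
  sum: 0.8792 + 1.153 → r_corr = 2.032 μm/a
  mass loss = 2.032 μm/a × 8.96 g/cm³ = 18.21 g·m⁻²·a⁻¹
Ordering by g·m⁻²·a⁻¹: copper (18.2) > zinc (12.4)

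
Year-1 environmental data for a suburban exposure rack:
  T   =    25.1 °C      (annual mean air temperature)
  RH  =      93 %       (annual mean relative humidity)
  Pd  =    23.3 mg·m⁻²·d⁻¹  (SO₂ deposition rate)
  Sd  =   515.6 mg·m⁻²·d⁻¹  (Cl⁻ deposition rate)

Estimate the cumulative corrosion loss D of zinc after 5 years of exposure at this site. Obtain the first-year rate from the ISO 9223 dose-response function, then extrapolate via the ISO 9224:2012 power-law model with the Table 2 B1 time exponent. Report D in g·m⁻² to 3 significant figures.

D(5) = 322 g·m⁻²

zinc: temperature factor f = -0.071·(15.1) = -1.0721
  Pd branch = 0.0129·Pd^0.44·e^(0.046·RH+f) = 1.272 μm/a
  Cl⁻ term: 0.0175·515.6^0.57·exp(0.008·93+0.085·25.1) = 10.93
  sum: 1.272 + 10.93 → r_corr = 12.21 μm/a
Power-law: D(5) = r_corr · 5^0.813
  D(5) = 12.21 × 5^0.813 = 12.21 × 3.701 = 45.17 μm
  Mass loss = 45.17 μm × 7.14 g/cm³ = 322.5 g·m⁻²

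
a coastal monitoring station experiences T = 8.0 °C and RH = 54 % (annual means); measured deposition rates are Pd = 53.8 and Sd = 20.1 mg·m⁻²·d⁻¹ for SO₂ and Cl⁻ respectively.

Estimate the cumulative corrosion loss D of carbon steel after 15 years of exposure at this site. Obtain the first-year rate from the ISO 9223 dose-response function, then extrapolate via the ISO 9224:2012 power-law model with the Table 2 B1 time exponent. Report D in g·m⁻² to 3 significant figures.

D(15) = 1.17e+03 g·m⁻²

carbon steel: temperature factor f = +0.150·(-2.0) = -0.3000
  sulphur-dioxide contribution → 30.67 μm/a
  chloride contribution → 5.364 μm/a
  total first-year rate 36.03 μm/a
ISO 9224: D(t) = r_corr · t^b with b = 0.523 (carbon steel, B1)
  D(15) = 36.03 × 15^0.523 = 36.03 × 4.122 = 148.5 μm
  Mass loss = 148.5 μm × 7.85 g/cm³ = 1166 g·m⁻²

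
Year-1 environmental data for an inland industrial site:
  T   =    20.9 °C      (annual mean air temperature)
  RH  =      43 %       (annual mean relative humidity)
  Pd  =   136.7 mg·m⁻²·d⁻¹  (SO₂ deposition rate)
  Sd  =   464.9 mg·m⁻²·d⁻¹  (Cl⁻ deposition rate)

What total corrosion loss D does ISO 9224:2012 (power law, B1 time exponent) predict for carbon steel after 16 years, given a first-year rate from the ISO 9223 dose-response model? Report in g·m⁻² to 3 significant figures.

D(16) = 2.47e+03 g·m⁻²

carbon steel: f(T) = -0.054·(T−10) [T>10 °C] = -0.5886
  sulphur-dioxide contribution → 29.95 μm/a
  chloride contribution → 43.82 μm/a
  total first-year rate 73.78 μm/a
ISO 9224: D(t) = r_corr · t^b with b = 0.523 (carbon steel, B1)
  D(16) = 73.78 × 16^0.523 = 73.78 × 4.263 = 314.5 μm
  Mass loss = 314.5 μm × 7.85 g/cm³ = 2469 g·m⁻²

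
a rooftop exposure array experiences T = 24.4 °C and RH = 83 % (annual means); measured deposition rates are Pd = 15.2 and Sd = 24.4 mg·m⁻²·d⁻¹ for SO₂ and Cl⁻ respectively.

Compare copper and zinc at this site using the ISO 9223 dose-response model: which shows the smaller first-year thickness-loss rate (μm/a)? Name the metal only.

copper

copper: f(T) = -0.080·(T−10) [T>10 °C] = -1.1520
  Pd branch = 0.0053·Pd^0.26·e^(0.059·RH+f) = 0.455 μm/a
  Cl⁻ term: 0.01025·24.4^0.27·exp(0.036·83+0.049·24.4) = 1.593
  r_corr = 0.455 + 1.593 = 2.048 μm/a
zinc: T>10 °C ⇒ hinge -0.071·(24.4−10) = -1.0224
  Pd branch = 0.0129·Pd^0.44·e^(0.046·RH+f) = 0.6994 μm/a
  Sd branch = 0.0175·Sd^0.57·e^(0.008·RH+0.085·T) = 1.671 μm/a
  r_corr = 0.6994 + 1.671 = 2.37 μm/a
Ordering by μm/a: zinc (2.37) > copper (2.05)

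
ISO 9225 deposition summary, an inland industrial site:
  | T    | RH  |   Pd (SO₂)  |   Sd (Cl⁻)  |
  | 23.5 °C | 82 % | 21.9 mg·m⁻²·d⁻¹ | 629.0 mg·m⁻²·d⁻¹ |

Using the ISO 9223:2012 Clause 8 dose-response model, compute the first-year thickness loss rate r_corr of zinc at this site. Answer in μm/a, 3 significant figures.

r_corr = 10.6 μm/a

zinc: temperature factor f = -0.071·(13.5) = -0.9585
  Pd branch = 0.0129·Pd^0.44·e^(0.046·RH+f) = 0.8361 μm/a
  Sd branch = 0.0175·Sd^0.57·e^(0.008·RH+0.085·T) = 9.787 μm/a
  r_corr = 0.8361 + 9.787 = 10.62 μm/a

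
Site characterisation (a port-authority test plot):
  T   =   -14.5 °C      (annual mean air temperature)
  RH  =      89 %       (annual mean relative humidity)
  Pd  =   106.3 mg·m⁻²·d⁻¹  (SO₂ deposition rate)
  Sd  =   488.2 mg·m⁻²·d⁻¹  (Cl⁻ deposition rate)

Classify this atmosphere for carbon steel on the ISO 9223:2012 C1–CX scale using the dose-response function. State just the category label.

C4

carbon steel: T≤10 °C ⇒ hinge +0.150·(-14.5−10) = -3.6750
  SO₂ term: 1.77·106.3^0.52·exp(0.02·89-3.6750) = 3.011
  Cl⁻ term: 0.102·488.2^0.62·exp(0.033·89+0.04·-14.5) = 50.02
  sum: 3.011 + 50.02 → r_corr = 53.03 μm/a
53 μm/a falls in (50, 80] for carbon steel → category C4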